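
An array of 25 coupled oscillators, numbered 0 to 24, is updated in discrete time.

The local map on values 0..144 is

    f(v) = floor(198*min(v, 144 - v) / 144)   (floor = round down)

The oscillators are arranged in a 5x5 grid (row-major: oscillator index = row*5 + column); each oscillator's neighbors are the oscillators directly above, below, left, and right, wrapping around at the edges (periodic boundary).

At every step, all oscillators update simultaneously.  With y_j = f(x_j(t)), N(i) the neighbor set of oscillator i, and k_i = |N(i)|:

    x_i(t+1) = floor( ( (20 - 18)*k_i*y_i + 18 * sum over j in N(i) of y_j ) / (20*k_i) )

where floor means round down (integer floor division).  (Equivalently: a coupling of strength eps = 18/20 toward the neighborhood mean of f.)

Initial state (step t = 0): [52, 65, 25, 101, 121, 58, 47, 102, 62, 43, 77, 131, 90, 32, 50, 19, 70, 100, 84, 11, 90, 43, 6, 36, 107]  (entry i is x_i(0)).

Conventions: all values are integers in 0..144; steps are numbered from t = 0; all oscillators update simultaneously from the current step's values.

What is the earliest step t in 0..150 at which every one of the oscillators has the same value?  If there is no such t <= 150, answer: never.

Answer: never
Key observation: The state at step 15 reappears at step 21 — the system is in a cycle of period 6 from step 15 on.  No step 0..21 is synchronized, and the cycle repeats forever, so no step up to 150 (or ever) has all oscillators equal.

Derivation:
t=0: [52, 65, 25, 101, 121, 58, 47, 102, 62, 43, 77, 131, 90, 32, 50, 19, 70, 100, 84, 11, 90, 43, 6, 36, 107]  (not all equal)
t=1: [68, 60, 51, 50, 56, 72, 60, 63, 57, 65, 51, 75, 47, 73, 54, 64, 46, 64, 46, 52, 53, 65, 46, 49, 43]  (not all equal)
t=2: [83, 83, 74, 72, 77, 85, 89, 74, 84, 82, 86, 72, 88, 72, 80, 70, 87, 65, 78, 71, 81, 71, 76, 63, 70]  (not all equal)
t=3: [85, 87, 93, 90, 90, 80, 88, 83, 93, 85, 89, 79, 93, 85, 89, 86, 93, 84, 92, 92, 92, 86, 92, 93, 90]  (not all equal)
t=4: [78, 76, 75, 71, 77, 79, 83, 72, 78, 77, 81, 74, 82, 72, 76, 72, 81, 71, 75, 74, 77, 73, 74, 72, 71]  (not all equal)
t=5: [91, 91, 96, 94, 93, 87, 93, 89, 96, 91, 93, 86, 96, 91, 93, 90, 96, 90, 97, 95, 95, 92, 96, 96, 94]  (not all equal)
t=6: [71, 69, 69, 67, 70, 71, 75, 67, 71, 71, 74, 69, 74, 67, 70, 68, 73, 66, 69, 68, 70, 68, 68, 66, 67]  (not all equal)
t=7: [95, 94, 92, 94, 94, 96, 94, 94, 93, 96, 95, 95, 92, 95, 94, 95, 92, 94, 91, 93, 93, 94, 91, 92, 93]  (not all equal)
t=8: [67, 68, 69, 69, 67, 66, 67, 69, 67, 67, 67, 69, 67, 69, 67, 69, 67, 71, 69, 69, 68, 70, 69, 70, 69]  (not all equal)
t=9: [92, 93, 93, 93, 92, 91, 92, 92, 93, 91, 92, 92, 94, 92, 92, 92, 94, 93, 95, 93, 93, 93, 95, 94, 93]  (not all equal)
t=10: [70, 70, 69, 69, 70, 71, 71, 69, 70, 71, 71, 69, 70, 69, 71, 69, 70, 67, 69, 69, 70, 68, 69, 68, 69]  (not all equal)
t=11: [96, 95, 94, 94, 95, 96, 95, 95, 94, 96, 95, 96, 93, 95, 95, 95, 93, 94, 93, 94, 94, 95, 93, 93, 94]  (not all equal)
t=12: [66, 67, 68, 68, 67, 66, 66, 68, 67, 66, 66, 68, 67, 68, 67, 68, 67, 69, 68, 68, 67, 68, 68, 69, 68]  (not all equal)
t=13: [91, 91, 92, 92, 91, 90, 91, 91, 92, 91, 91, 91, 93, 92, 91, 91, 93, 92, 93, 92, 92, 92, 93, 93, 92]  (not all equal)
t=14: [72, 71, 71, 71, 71, 72, 72, 71, 71, 72, 72, 71, 71, 70, 71, 71, 71, 70, 70, 71, 71, 70, 70, 70, 71]  (not all equal)
t=15: [97, 97, 96, 96, 97, 99, 97, 97, 97, 97, 97, 97, 96, 96, 97, 97, 96, 96, 96, 96, 97, 96, 96, 96, 96]  (not all equal)
t=16: [63, 64, 65, 65, 64, 63, 63, 64, 64, 63, 63, 64, 65, 65, 64, 64, 65, 66, 66, 65, 64, 65, 66, 66, 65]  (not all equal)
t=17: [87, 87, 88, 88, 87, 86, 87, 88, 88, 87, 87, 87, 88, 88, 87, 88, 88, 89, 89, 88, 88, 88, 89, 89, 88]  (not all equal)
t=18: [78, 77, 76, 76, 77, 78, 78, 77, 77, 78, 78, 77, 76, 76, 77, 77, 76, 75, 75, 76, 77, 76, 75, 75, 76]  (not all equal)
t=19: [91, 91, 92, 92, 91, 90, 91, 92, 92, 91, 91, 91, 92, 92, 91, 92, 92, 93, 93, 92, 92, 92, 93, 93, 92]  (not all equal)
t=20: [72, 71, 71, 71, 71, 72, 72, 71, 71, 72, 72, 71, 71, 71, 71, 71, 71, 70, 70, 71, 71, 71, 70, 70, 71]  (not all equal)
t=21: [97, 97, 96, 96, 97, 99, 97, 97, 97, 97, 97, 97, 96, 96, 97, 97, 96, 96, 96, 96, 97, 96, 96, 96, 96]  (not all equal)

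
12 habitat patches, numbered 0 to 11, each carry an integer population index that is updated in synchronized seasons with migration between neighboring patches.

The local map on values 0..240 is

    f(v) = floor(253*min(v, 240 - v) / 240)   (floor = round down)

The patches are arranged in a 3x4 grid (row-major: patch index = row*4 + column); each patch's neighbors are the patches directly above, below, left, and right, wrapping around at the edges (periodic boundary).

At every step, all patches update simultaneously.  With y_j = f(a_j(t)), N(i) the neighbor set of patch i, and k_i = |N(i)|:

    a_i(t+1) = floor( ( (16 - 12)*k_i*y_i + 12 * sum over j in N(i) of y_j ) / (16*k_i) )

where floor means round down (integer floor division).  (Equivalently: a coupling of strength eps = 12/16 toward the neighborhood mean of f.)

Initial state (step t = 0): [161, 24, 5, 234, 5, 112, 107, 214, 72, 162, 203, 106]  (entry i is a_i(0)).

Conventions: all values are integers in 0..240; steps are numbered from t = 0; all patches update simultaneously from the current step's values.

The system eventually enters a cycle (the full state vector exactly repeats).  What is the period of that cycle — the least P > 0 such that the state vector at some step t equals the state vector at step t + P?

Simulating step by step:
t=0: [161, 24, 5, 234, 5, 112, 107, 214, 72, 162, 203, 106]
t=1: [41, 60, 35, 43, 58, 71, 63, 50, 71, 68, 67, 55]
t=2: [56, 57, 54, 46, 60, 67, 60, 55, 62, 70, 60, 59]
t=3: [59, 63, 57, 55, 62, 66, 61, 58, 64, 66, 63, 59]
t=4: [63, 65, 62, 60, 64, 66, 64, 61, 65, 67, 64, 62]
t=5: [66, 67, 65, 64, 66, 68, 66, 65, 67, 68, 66, 65]
t=6: [69, 69, 68, 67, 69, 70, 69, 68, 69, 70, 69, 68]
t=7: [71, 72, 71, 70, 72, 72, 71, 71, 72, 72, 71, 71]
t=8: [74, 74, 74, 73, 74, 74, 74, 74, 74, 74, 74, 74]
t=9: [77, 78, 77, 77, 78, 78, 78, 77, 78, 78, 78, 77]
t=10: [81, 81, 81, 81, 81, 82, 81, 81, 81, 82, 81, 81]
t=11: [85, 85, 85, 85, 85, 85, 85, 85, 85, 85, 85, 85]
t=12: [89, 89, 89, 89, 89, 89, 89, 89, 89, 89, 89, 89]
t=13: [93, 93, 93, 93, 93, 93, 93, 93, 93, 93, 93, 93]
t=14: [98, 98, 98, 98, 98, 98, 98, 98, 98, 98, 98, 98]
t=15: [103, 103, 103, 103, 103, 103, 103, 103, 103, 103, 103, 103]
t=16: [108, 108, 108, 108, 108, 108, 108, 108, 108, 108, 108, 108]
t=17: [113, 113, 113, 113, 113, 113, 113, 113, 113, 113, 113, 113]
t=18: [119, 119, 119, 119, 119, 119, 119, 119, 119, 119, 119, 119]
t=19: [125, 125, 125, 125, 125, 125, 125, 125, 125, 125, 125, 125]
t=20: [121, 121, 121, 121, 121, 121, 121, 121, 121, 121, 121, 121]
t=21: [125, 125, 125, 125, 125, 125, 125, 125, 125, 125, 125, 125]

Answer: 2
Key observation: The state at step 19, [125, 125, 125, 125, 125, 125, 125, 125, 125, 125, 125, 125], reappears at step 21 — and no state repeats earlier — so the cycle the system enters has period 2.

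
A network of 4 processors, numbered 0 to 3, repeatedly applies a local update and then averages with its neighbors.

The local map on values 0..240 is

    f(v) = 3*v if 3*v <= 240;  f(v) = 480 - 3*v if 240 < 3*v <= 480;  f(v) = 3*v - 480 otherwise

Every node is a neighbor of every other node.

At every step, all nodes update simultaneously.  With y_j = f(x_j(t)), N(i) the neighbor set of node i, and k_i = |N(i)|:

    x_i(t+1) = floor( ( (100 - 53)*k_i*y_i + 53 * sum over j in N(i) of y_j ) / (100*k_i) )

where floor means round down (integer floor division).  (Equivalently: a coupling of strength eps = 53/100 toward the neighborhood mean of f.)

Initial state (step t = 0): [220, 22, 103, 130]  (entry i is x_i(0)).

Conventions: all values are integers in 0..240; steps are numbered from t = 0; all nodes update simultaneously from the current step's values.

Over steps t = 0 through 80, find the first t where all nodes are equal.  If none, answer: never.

Answer: 17
Key observation: Synchronization is absorbing here: once all nodes are equal they stay equal, and step 17 is the first all-equal step.

Derivation:
t=0: [220, 22, 103, 130]  (not all equal)
t=1: [142, 108, 139, 115]  (not all equal)
t=2: [87, 117, 90, 111]  (not all equal)
t=3: [188, 162, 186, 167]  (not all equal)
t=4: [58, 35, 56, 39]  (not all equal)
t=5: [150, 130, 148, 133]  (not all equal)
t=6: [50, 68, 52, 65]  (not all equal)
t=7: [168, 184, 170, 181]  (not all equal)
t=8: [40, 54, 42, 51]  (not all equal)
t=9: [134, 146, 136, 143]  (not all equal)
t=10: [65, 55, 64, 57]  (not all equal)
t=11: [184, 176, 184, 177]  (not all equal)
t=12: [64, 57, 64, 57]  (not all equal)
t=13: [184, 178, 184, 178]  (not all equal)
t=14: [65, 60, 65, 60]  (not all equal)
t=15: [189, 185, 189, 185]  (not all equal)
t=16: [82, 79, 82, 79]  (not all equal)
t=17: [235, 235, 235, 235]  (all equal)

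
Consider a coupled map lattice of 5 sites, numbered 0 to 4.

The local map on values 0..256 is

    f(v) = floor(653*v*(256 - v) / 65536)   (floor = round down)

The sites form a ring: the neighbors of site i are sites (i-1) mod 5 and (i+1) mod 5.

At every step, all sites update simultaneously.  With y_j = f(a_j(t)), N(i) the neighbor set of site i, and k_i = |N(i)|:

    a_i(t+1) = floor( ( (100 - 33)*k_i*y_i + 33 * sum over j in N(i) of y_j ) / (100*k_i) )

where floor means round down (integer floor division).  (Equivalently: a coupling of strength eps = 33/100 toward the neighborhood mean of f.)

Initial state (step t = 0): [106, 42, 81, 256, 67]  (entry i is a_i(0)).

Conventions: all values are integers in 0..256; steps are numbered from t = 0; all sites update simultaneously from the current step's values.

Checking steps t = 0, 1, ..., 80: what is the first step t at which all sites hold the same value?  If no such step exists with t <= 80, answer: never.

Simulating step by step:
t=0: [106, 42, 81, 256, 67]  (not all equal)
t=1: [141, 108, 109, 44, 110]  (not all equal)
t=2: [160, 159, 147, 114, 148]  (not all equal)
t=3: [153, 153, 158, 160, 158]  (not all equal)
t=4: [156, 156, 154, 153, 154]  (not all equal)
t=5: [155, 155, 156, 156, 156]  (not all equal)
t=6: [155, 155, 155, 155, 155]  (all equal)

Answer: 6
Key observation: Synchronization is absorbing here: once all sites are equal they stay equal, and step 6 is the first all-equal step.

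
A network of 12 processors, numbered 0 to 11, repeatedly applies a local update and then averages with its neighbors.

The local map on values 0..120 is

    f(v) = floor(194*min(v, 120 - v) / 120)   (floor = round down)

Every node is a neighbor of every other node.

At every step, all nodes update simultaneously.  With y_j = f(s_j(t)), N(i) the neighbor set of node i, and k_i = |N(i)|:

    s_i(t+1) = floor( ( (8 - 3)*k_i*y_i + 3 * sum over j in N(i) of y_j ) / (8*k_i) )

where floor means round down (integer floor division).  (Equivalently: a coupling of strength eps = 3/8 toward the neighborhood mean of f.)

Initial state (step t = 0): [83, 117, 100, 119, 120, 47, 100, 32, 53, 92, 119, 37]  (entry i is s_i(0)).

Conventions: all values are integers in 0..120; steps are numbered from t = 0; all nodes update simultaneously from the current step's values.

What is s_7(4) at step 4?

Answer: s_7(4) = 67

Derivation:
t=0: [83, 117, 100, 119, 120, 47, 100, 32, 53, 92, 119, 37]
t=1: [50, 17, 34, 15, 15, 59, 34, 45, 65, 41, 15, 50]
t=2: [70, 39, 55, 37, 37, 79, 55, 66, 75, 62, 37, 70]
t=3: [77, 67, 82, 65, 65, 69, 82, 81, 73, 85, 65, 77]
t=4: [70, 80, 66, 82, 82, 78, 66, 67, 74, 63, 82, 70]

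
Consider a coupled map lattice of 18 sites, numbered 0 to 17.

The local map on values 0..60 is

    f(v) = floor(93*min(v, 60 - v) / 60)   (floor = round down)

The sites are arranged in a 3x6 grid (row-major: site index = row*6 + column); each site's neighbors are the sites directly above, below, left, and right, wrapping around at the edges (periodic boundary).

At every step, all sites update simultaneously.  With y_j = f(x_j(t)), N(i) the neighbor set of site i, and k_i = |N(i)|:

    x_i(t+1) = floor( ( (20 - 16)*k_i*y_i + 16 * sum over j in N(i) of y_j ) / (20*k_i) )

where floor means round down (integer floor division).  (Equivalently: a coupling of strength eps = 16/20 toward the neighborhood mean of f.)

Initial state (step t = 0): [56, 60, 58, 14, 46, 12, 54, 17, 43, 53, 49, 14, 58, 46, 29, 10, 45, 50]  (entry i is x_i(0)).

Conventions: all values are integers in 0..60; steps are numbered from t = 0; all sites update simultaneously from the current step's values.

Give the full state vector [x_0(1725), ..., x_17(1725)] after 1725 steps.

Answer: [30, 35, 42, 42, 41, 35, 30, 35, 42, 42, 41, 35, 30, 35, 42, 42, 41, 35]
Key observation: The state at step 14, [42, 37, 29, 27, 30, 37, 42, 37, 29, 27, 30, 37, 42, 37, 29, 27, 30, 37], reappears at step 18: the system is in a cycle of period 4 from step 14 on.  Therefore the state at step 1725 equals the state at step 14 + ((1725 - 14) mod 4) = 17, which is [30, 35, 42, 42, 41, 35, 30, 35, 42, 42, 41, 35, 30, 35, 42, 42, 41, 35].

Derivation:
t=0: [56, 60, 58, 14, 46, 12, 54, 17, 43, 53, 49, 14, 58, 46, 29, 10, 45, 50]
t=1: [7, 11, 18, 14, 20, 16, 13, 16, 21, 17, 18, 16, 10, 18, 21, 22, 18, 16]
t=2: [17, 21, 25, 27, 26, 22, 18, 24, 28, 28, 27, 23, 19, 23, 30, 28, 28, 22]
t=3: [29, 33, 40, 41, 39, 33, 30, 34, 41, 42, 40, 34, 30, 35, 41, 43, 40, 35]
t=4: [43, 38, 31, 29, 32, 39, 43, 38, 31, 28, 32, 39, 42, 38, 30, 28, 31, 39]
t=5: [29, 34, 42, 43, 41, 33, 29, 34, 42, 43, 41, 33, 29, 35, 42, 44, 41, 33]
t=6: [42, 37, 29, 26, 30, 39, 42, 37, 29, 26, 30, 39, 42, 37, 28, 26, 30, 39]
t=7: [29, 35, 41, 42, 42, 33, 29, 35, 41, 42, 42, 33, 29, 35, 41, 41, 42, 33]
t=8: [42, 37, 30, 27, 29, 38, 42, 37, 30, 27, 29, 38, 42, 37, 30, 27, 30, 38]
t=9: [30, 35, 42, 42, 41, 34, 30, 35, 42, 42, 41, 34, 30, 35, 42, 43, 41, 35]
t=10: [43, 37, 29, 27, 30, 38, 43, 37, 29, 27, 30, 38, 42, 37, 29, 27, 30, 38]
t=11: [29, 35, 41, 42, 42, 34, 29, 35, 41, 42, 42, 34, 29, 35, 41, 42, 42, 35]
t=12: [42, 37, 30, 27, 29, 37, 42, 37, 30, 27, 29, 37, 41, 37, 30, 27, 29, 37]
t=13: [30, 35, 42, 42, 41, 35, 30, 35, 42, 42, 41, 35, 30, 36, 42, 42, 41, 35]
t=14: [42, 37, 29, 27, 30, 37, 42, 37, 29, 27, 30, 37, 42, 37, 29, 27, 30, 37]
t=15: [30, 35, 41, 42, 42, 35, 30, 35, 41, 42, 42, 35, 30, 35, 41, 42, 42, 35]
t=16: [42, 37, 30, 27, 29, 37, 42, 37, 30, 27, 29, 37, 42, 37, 30, 27, 29, 37]
t=17: [30, 35, 42, 42, 41, 35, 30, 35, 42, 42, 41, 35, 30, 35, 42, 42, 41, 35]
t=18: [42, 37, 29, 27, 30, 37, 42, 37, 29, 27, 30, 37, 42, 37, 29, 27, 30, 37]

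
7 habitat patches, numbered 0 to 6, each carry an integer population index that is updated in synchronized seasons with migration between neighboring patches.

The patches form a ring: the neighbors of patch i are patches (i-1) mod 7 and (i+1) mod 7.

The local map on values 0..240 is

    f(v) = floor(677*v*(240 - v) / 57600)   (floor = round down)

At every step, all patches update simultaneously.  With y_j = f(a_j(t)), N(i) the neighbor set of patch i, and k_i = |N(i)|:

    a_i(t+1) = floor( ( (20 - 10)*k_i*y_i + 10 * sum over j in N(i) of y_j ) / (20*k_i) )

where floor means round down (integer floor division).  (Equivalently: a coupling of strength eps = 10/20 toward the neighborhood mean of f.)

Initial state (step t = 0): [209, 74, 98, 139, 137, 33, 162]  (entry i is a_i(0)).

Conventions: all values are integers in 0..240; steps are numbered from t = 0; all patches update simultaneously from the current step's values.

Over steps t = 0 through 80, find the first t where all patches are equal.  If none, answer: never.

Answer: 11
Key observation: Synchronization is absorbing here: once all patches are equal they stay equal, and step 11 is the first all-equal step.

Derivation:
t=0: [209, 74, 98, 139, 137, 33, 162]  (not all equal)
t=1: [111, 131, 158, 164, 143, 118, 113]  (not all equal)
t=2: [167, 163, 154, 151, 160, 167, 168]  (not all equal)
t=3: [143, 148, 153, 154, 150, 144, 142]  (not all equal)
t=4: [162, 159, 156, 156, 158, 161, 162]  (not all equal)
t=5: [148, 151, 153, 153, 151, 149, 148]  (not all equal)
t=6: [159, 157, 156, 156, 157, 158, 159]  (not all equal)
t=7: [151, 152, 153, 153, 153, 152, 151]  (not all equal)
t=8: [157, 156, 156, 156, 156, 156, 157]  (not all equal)
t=9: [153, 153, 154, 154, 154, 153, 153]  (not all equal)
t=10: [156, 155, 155, 155, 155, 155, 156]  (not all equal)
t=11: [154, 154, 154, 154, 154, 154, 154]  (all equal)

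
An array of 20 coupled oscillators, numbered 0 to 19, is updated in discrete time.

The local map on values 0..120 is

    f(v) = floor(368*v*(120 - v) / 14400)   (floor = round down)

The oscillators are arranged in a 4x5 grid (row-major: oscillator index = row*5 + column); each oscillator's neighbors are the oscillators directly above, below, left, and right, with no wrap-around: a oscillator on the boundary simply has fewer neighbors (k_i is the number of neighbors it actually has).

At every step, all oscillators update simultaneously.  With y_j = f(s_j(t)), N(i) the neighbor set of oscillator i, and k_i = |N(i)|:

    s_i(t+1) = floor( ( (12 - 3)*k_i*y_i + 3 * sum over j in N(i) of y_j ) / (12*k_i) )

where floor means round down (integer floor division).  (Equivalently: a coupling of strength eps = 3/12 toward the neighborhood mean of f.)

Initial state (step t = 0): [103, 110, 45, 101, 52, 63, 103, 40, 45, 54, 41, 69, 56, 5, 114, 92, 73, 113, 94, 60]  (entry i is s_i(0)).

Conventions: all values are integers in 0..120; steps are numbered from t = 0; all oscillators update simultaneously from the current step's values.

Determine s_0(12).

Answer: s_0(12) = 82

Derivation:
t=0: [103, 110, 45, 101, 52, 63, 103, 40, 45, 54, 41, 69, 56, 5, 114, 92, 73, 113, 94, 60]
t=1: [47, 35, 77, 58, 85, 82, 51, 79, 79, 84, 81, 85, 81, 26, 29, 69, 79, 35, 57, 78]
t=2: [84, 78, 83, 88, 78, 80, 86, 82, 81, 76, 80, 77, 78, 66, 68, 87, 81, 78, 86, 82]
t=3: [78, 81, 77, 73, 81, 80, 75, 78, 80, 84, 80, 82, 83, 88, 88, 74, 80, 82, 76, 79]
t=4: [82, 81, 83, 85, 80, 81, 84, 82, 80, 77, 81, 79, 78, 72, 72, 84, 81, 79, 83, 81]
t=5: [79, 79, 78, 77, 80, 79, 77, 79, 81, 83, 79, 81, 82, 86, 87, 77, 80, 81, 79, 80]
t=6: [82, 82, 82, 83, 81, 82, 83, 81, 79, 78, 82, 80, 79, 75, 74, 83, 81, 80, 81, 80]
t=7: [79, 78, 79, 78, 80, 78, 78, 80, 81, 82, 79, 80, 82, 85, 85, 78, 80, 80, 80, 81]
t=8: [82, 82, 82, 82, 81, 82, 82, 81, 79, 79, 82, 81, 79, 76, 76, 82, 81, 80, 80, 79]
t=9: [79, 79, 79, 79, 80, 79, 79, 80, 81, 82, 79, 80, 81, 84, 84, 79, 80, 81, 81, 82]
t=10: [82, 82, 81, 81, 80, 82, 81, 81, 79, 79, 81, 81, 79, 77, 77, 81, 81, 80, 79, 78]
t=11: [79, 79, 79, 80, 81, 79, 79, 80, 81, 82, 79, 80, 81, 83, 83, 80, 80, 81, 82, 83]
t=12: [82, 82, 81, 80, 80, 82, 81, 81, 79, 79, 81, 81, 80, 78, 78, 81, 80, 80, 78, 78]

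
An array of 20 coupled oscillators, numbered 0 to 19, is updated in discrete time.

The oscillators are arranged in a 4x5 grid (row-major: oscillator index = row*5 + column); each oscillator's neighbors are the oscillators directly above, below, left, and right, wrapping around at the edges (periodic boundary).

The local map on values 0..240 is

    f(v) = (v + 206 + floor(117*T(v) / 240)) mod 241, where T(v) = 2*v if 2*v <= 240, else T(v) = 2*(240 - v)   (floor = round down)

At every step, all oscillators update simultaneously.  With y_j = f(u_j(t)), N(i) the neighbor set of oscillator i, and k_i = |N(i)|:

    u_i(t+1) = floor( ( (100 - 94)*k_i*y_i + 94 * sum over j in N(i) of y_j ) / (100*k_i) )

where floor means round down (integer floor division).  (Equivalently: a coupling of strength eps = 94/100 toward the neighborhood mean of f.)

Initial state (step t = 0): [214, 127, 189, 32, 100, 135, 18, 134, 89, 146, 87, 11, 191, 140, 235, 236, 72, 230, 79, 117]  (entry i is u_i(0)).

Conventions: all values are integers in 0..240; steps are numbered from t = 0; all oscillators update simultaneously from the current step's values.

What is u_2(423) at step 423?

Simulating step by step:
t=0: [214, 127, 189, 32, 100, 135, 18, 134, 89, 146, 87, 11, 191, 140, 235, 236, 72, 230, 79, 117]
t=1: [193, 132, 161, 148, 157, 139, 195, 140, 157, 178, 204, 118, 208, 169, 185, 163, 203, 161, 155, 174]
t=2: [202, 203, 202, 202, 202, 203, 201, 202, 202, 202, 201, 203, 201, 202, 203, 203, 201, 203, 202, 202]
t=3: [204, 204, 204, 204, 204, 204, 204, 204, 204, 204, 204, 204, 204, 204, 204, 204, 204, 204, 204, 204]
t=4: [204, 204, 204, 204, 204, 204, 204, 204, 204, 204, 204, 204, 204, 204, 204, 204, 204, 204, 204, 204]

Answer: u_2(423) = 204
Key observation: The state at step 3, [204, 204, 204, 204, 204, 204, 204, 204, 204, 204, 204, 204, 204, 204, 204, 204, 204, 204, 204, 204], reappears at step 4: the system is in a cycle of period 1 from step 3 on.  Therefore the state at step 423 equals the state at step 3 + ((423 - 3) mod 1) = 3, which is [204, 204, 204, 204, 204, 204, 204, 204, 204, 204, 204, 204, 204, 204, 204, 204, 204, 204, 204, 204].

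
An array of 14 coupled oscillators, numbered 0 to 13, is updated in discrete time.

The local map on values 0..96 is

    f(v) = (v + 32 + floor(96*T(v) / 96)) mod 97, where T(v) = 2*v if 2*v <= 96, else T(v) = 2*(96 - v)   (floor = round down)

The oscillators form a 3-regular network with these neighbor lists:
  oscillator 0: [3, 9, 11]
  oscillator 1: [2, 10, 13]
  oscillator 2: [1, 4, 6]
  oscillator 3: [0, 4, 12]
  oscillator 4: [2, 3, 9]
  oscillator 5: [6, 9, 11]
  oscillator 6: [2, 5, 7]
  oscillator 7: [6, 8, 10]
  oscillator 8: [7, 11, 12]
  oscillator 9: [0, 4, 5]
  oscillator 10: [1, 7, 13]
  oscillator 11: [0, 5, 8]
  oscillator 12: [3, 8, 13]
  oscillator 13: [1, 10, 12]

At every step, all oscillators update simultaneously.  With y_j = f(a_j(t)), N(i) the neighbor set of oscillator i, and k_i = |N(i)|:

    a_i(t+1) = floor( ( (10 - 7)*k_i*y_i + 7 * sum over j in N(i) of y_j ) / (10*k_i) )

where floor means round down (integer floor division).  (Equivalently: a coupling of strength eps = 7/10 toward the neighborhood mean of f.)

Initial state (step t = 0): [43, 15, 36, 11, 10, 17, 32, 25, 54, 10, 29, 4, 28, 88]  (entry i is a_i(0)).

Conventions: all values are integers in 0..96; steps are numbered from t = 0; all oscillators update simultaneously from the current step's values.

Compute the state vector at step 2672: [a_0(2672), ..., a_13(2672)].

Answer: [63, 62, 62, 63, 63, 63, 62, 62, 62, 63, 62, 63, 62, 62]
Key observation: The state at step 11, [64, 65, 64, 64, 64, 64, 64, 65, 64, 64, 65, 64, 64, 65], reappears at step 13: the system is in a cycle of period 2 from step 11 on.  Therefore the state at step 2672 equals the state at step 11 + ((2672 - 11) mod 2) = 12, which is [63, 62, 62, 63, 63, 63, 62, 62, 62, 63, 62, 63, 62, 62].

Derivation:
t=0: [43, 15, 36, 11, 10, 17, 32, 25, 54, 10, 29, 4, 28, 88]
t=1: [59, 47, 52, 53, 58, 56, 41, 32, 38, 67, 36, 64, 47, 39]
t=2: [66, 62, 69, 71, 69, 63, 58, 44, 54, 66, 50, 62, 63, 61]
t=3: [60, 66, 62, 59, 58, 64, 64, 71, 67, 61, 69, 65, 64, 67]
t=4: [65, 61, 64, 66, 67, 63, 61, 59, 60, 66, 58, 62, 62, 60]
t=5: [62, 66, 63, 61, 61, 64, 65, 67, 66, 61, 67, 64, 65, 66]
t=6: [65, 61, 63, 64, 65, 63, 62, 60, 61, 65, 60, 63, 62, 61]
t=7: [62, 65, 64, 63, 62, 63, 65, 66, 65, 62, 66, 64, 65, 66]
t=8: [64, 61, 63, 64, 64, 63, 62, 61, 62, 64, 61, 63, 62, 61]
t=9: [63, 65, 64, 63, 63, 64, 64, 65, 65, 63, 66, 64, 64, 65]
t=10: [63, 62, 63, 63, 63, 63, 62, 62, 62, 63, 61, 63, 62, 62]
t=11: [64, 65, 64, 64, 64, 64, 64, 65, 64, 64, 65, 64, 64, 65]
t=12: [63, 62, 62, 63, 63, 63, 62, 62, 62, 63, 62, 63, 62, 62]
t=13: [64, 65, 64, 64, 64, 64, 64, 65, 64, 64, 65, 64, 64, 65]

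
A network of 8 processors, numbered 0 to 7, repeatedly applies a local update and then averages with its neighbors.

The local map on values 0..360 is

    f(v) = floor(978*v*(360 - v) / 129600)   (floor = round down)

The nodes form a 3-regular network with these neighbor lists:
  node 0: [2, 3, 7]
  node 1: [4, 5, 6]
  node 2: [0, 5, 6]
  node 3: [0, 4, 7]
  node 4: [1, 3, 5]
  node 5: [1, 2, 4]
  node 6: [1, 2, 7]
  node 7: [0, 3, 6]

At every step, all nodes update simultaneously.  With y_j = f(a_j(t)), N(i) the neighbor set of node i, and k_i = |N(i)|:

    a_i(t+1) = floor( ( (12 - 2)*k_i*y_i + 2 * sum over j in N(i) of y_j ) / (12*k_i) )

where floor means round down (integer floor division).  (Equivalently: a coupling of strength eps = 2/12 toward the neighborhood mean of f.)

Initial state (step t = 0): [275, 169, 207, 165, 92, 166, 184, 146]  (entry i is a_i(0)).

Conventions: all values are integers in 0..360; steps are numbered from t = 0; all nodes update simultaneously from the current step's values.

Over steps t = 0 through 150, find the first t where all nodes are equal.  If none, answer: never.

Simulating step by step:
t=0: [275, 169, 207, 165, 92, 166, 184, 146]  (not all equal)
t=1: [186, 239, 235, 234, 195, 239, 243, 232]  (not all equal)
t=2: [240, 219, 221, 224, 238, 219, 215, 224]  (not all equal)
t=3: [219, 232, 230, 227, 221, 232, 234, 228]  (not all equal)
t=4: [231, 224, 225, 227, 230, 224, 222, 227]  (not all equal)
t=5: [224, 228, 228, 226, 225, 228, 230, 227]  (not all equal)
t=6: [228, 227, 227, 228, 228, 227, 225, 227]  (not all equal)
t=7: [227, 227, 227, 227, 227, 227, 228, 227]  (not all equal)
t=8: [227, 227, 227, 227, 227, 227, 227, 227]  (all equal)

Answer: 8
Key observation: Synchronization is absorbing here: once all nodes are equal they stay equal, and step 8 is the first all-equal step.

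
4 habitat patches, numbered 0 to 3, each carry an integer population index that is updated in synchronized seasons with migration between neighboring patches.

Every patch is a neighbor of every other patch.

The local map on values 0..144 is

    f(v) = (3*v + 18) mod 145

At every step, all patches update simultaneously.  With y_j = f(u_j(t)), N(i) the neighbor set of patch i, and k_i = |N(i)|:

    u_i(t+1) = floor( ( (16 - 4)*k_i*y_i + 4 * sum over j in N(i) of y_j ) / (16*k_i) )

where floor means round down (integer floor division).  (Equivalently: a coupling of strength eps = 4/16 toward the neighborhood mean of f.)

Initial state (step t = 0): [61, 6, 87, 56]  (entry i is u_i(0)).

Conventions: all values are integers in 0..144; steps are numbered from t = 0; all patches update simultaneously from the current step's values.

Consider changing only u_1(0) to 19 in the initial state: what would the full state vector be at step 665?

Simulating step by step:
t=0: [61, 19, 87, 56]
t=1: [62, 75, 114, 52]
t=2: [60, 86, 68, 40]
t=3: [68, 120, 84, 125]
t=4: [84, 91, 116, 101]
t=5: [102, 20, 70, 40]
t=6: [50, 79, 83, 119]
t=7: [43, 101, 109, 85]
t=8: [19, 38, 54, 103]
t=9: [73, 111, 46, 47]
t=10: [76, 55, 22, 24]
t=11: [93, 51, 82, 86]
t=12: [28, 40, 102, 110]
t=13: [95, 119, 50, 66]
t=14: [24, 72, 31, 63]
t=15: [89, 88, 103, 70]
t=16: [126, 124, 57, 88]
t=17: [102, 98, 61, 123]
t=18: [40, 32, 54, 82]
t=19: [125, 109, 57, 113]
t=20: [91, 59, 51, 67]
t=21: [13, 45, 29, 61]
t=22: [56, 24, 88, 56]
t=23: [53, 85, 117, 53]
t=24: [43, 107, 75, 43]
t=25: [13, 45, 77, 13]
t=26: [56, 24, 88, 56]

Answer: [13, 45, 77, 13]
Key observation: The state at step 22, [56, 24, 88, 56], reappears at step 26: the system is in a cycle of period 4 from step 22 on.  Therefore the state at step 665 equals the state at step 22 + ((665 - 22) mod 4) = 25, which is [13, 45, 77, 13].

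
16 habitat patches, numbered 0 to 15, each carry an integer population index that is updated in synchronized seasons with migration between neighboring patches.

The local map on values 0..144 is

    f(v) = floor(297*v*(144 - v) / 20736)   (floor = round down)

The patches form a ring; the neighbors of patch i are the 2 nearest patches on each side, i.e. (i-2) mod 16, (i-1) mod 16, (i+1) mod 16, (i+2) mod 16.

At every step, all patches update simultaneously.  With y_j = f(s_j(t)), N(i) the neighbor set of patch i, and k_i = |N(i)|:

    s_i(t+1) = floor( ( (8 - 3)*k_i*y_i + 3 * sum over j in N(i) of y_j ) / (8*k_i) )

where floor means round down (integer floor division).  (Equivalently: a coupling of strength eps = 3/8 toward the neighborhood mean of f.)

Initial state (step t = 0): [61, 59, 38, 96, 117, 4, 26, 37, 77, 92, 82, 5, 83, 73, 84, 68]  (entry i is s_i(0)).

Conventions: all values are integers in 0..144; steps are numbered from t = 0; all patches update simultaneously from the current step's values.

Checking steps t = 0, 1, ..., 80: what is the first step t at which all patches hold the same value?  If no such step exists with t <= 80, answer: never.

Simulating step by step:
t=0: [61, 59, 38, 96, 117, 4, 26, 37, 77, 92, 82, 5, 83, 73, 84, 68]  (not all equal)
t=1: [70, 69, 59, 58, 44, 24, 43, 53, 68, 62, 65, 32, 66, 67, 72, 73]  (not all equal)
t=2: [73, 73, 70, 67, 62, 50, 61, 66, 72, 70, 70, 59, 71, 71, 73, 73]  (not all equal)
t=3: [74, 73, 73, 72, 71, 69, 71, 72, 73, 73, 73, 72, 73, 73, 74, 74]  (not all equal)
t=4: [74, 74, 74, 74, 74, 74, 74, 74, 74, 74, 74, 74, 74, 74, 74, 74]  (all equal)

Answer: 4
Key observation: Synchronization is absorbing here: once all patches are equal they stay equal, and step 4 is the first all-equal step.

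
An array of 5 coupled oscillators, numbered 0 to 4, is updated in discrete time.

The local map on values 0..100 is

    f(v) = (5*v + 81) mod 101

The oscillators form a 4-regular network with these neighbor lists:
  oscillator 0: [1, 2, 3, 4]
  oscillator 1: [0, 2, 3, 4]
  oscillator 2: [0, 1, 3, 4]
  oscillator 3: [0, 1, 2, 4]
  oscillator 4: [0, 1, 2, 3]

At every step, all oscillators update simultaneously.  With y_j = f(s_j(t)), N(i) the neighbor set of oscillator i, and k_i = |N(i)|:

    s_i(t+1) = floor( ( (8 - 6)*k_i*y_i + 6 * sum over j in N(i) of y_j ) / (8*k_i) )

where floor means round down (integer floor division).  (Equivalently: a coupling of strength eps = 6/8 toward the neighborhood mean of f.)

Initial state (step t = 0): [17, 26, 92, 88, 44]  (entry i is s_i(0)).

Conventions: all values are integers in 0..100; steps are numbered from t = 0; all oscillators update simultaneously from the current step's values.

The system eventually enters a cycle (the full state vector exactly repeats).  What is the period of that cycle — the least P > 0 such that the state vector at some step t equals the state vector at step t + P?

Simulating step by step:
t=0: [17, 26, 92, 88, 44]
t=1: [46, 42, 44, 43, 48]
t=2: [58, 63, 63, 63, 58]
t=3: [82, 83, 83, 83, 82]
t=4: [89, 90, 90, 90, 89]
t=5: [23, 24, 24, 24, 23]
t=6: [97, 98, 98, 98, 97]
t=7: [63, 64, 64, 64, 63]
t=8: [95, 96, 96, 96, 95]
t=9: [53, 54, 54, 54, 53]
t=10: [45, 46, 46, 46, 45]
t=11: [5, 6, 6, 6, 5]
t=12: [7, 8, 8, 8, 7]
t=13: [17, 18, 18, 18, 17]
t=14: [67, 68, 68, 68, 67]
t=15: [14, 15, 15, 15, 14]
t=16: [52, 53, 53, 53, 52]
t=17: [40, 41, 41, 41, 40]
t=18: [81, 82, 82, 82, 81]
t=19: [84, 85, 85, 85, 84]
t=20: [43, 37, 37, 37, 43]
t=21: [77, 75, 75, 75, 77]
t=22: [56, 55, 55, 55, 56]
t=23: [55, 54, 54, 54, 55]
t=24: [50, 49, 49, 49, 50]
t=25: [25, 24, 24, 24, 25]
t=26: [58, 64, 64, 64, 58]
t=27: [84, 86, 86, 86, 84]
t=28: [45, 40, 40, 40, 45]
t=29: [45, 50, 50, 50, 45]
t=30: [17, 18, 18, 18, 17]

Answer: 17
Key observation: The state at step 13, [17, 18, 18, 18, 17], reappears at step 30 — and no state repeats earlier — so the cycle the system enters has period 17.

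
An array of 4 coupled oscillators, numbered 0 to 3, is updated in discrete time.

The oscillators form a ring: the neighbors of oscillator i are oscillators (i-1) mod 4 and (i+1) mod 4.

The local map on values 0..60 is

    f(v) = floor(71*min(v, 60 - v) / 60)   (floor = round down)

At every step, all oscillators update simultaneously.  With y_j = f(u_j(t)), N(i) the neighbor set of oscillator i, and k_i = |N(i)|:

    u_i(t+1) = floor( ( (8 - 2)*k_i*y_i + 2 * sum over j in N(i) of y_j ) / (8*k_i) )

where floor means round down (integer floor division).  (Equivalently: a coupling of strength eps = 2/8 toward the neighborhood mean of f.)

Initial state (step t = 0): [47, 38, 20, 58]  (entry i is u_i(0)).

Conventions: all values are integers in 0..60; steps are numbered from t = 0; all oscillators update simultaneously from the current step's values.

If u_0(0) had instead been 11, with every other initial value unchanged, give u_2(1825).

Simulating step by step:
t=0: [11, 38, 20, 58]
t=1: [13, 24, 20, 6]
t=2: [15, 25, 21, 10]
t=3: [17, 26, 23, 13]
t=4: [20, 28, 25, 17]
t=5: [23, 31, 28, 21]
t=6: [27, 33, 32, 25]
t=7: [30, 31, 32, 29]
t=8: [34, 34, 33, 34]
t=9: [30, 30, 30, 30]
t=10: [35, 35, 35, 35]
t=11: [29, 29, 29, 29]
t=12: [34, 34, 34, 34]
t=13: [30, 30, 30, 30]

Answer: u_2(1825) = 30
Key observation: The state at step 9, [30, 30, 30, 30], reappears at step 13: the system is in a cycle of period 4 from step 9 on.  Therefore the state at step 1825 equals the state at step 9 + ((1825 - 9) mod 4) = 9, which is [30, 30, 30, 30].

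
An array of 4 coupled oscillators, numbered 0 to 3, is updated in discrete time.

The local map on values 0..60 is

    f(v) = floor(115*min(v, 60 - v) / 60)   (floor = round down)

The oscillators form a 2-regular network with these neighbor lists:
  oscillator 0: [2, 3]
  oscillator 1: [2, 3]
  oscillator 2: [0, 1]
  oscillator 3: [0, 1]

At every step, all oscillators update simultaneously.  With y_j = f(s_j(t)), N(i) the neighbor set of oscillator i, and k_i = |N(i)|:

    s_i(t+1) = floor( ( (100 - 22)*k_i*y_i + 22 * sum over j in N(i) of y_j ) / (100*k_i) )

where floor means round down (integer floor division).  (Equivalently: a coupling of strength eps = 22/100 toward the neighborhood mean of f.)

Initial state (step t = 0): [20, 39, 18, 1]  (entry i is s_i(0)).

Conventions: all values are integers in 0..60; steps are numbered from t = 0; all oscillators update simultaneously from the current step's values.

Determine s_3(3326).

Answer: s_3(3326) = 41
Key observation: The state at step 16, [37, 37, 36, 36], reappears at step 23: the system is in a cycle of period 7 from step 16 on.  Therefore the state at step 3326 equals the state at step 16 + ((3326 - 16) mod 7) = 22, which is [40, 40, 41, 41].

Derivation:
t=0: [20, 39, 18, 1]
t=1: [33, 35, 35, 9]
t=2: [46, 43, 47, 24]
t=3: [27, 32, 25, 42]
t=4: [48, 50, 48, 37]
t=5: [25, 22, 22, 38]
t=6: [45, 42, 42, 42]
t=7: [29, 34, 33, 33]
t=8: [54, 49, 51, 51]
t=9: [12, 20, 16, 16]
t=10: [24, 36, 30, 30]
t=11: [48, 48, 54, 54]
t=12: [20, 20, 13, 13]
t=13: [34, 34, 27, 27]
t=14: [49, 49, 50, 50]
t=15: [20, 20, 19, 19]
t=16: [37, 37, 36, 36]
t=17: [44, 44, 45, 45]
t=18: [29, 29, 28, 28]
t=19: [54, 54, 53, 53]
t=20: [11, 11, 12, 12]
t=21: [21, 21, 22, 22]
t=22: [40, 40, 41, 41]
t=23: [37, 37, 36, 36]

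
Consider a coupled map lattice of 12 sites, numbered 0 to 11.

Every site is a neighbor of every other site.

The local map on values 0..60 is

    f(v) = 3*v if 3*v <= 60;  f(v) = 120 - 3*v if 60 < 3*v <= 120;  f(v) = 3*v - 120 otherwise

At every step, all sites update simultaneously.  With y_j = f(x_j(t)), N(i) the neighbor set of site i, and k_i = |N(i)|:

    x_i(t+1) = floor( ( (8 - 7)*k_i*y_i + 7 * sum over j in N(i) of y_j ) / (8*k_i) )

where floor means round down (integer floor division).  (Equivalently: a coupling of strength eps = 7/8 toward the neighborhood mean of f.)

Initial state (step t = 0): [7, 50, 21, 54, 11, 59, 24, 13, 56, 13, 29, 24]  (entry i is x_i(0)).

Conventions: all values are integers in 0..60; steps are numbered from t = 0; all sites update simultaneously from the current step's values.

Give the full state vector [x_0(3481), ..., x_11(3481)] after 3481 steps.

Answer: [40, 40, 41, 41, 40, 41, 41, 41, 41, 41, 40, 41]
Key observation: The state at step 1, [40, 40, 41, 41, 40, 41, 41, 41, 41, 41, 40, 41], reappears at step 5: the system is in a cycle of period 4 from step 1 on.  Therefore the state at step 3481 equals the state at step 1 + ((3481 - 1) mod 4) = 1, which is [40, 40, 41, 41, 40, 41, 41, 41, 41, 41, 40, 41].

Derivation:
t=0: [7, 50, 21, 54, 11, 59, 24, 13, 56, 13, 29, 24]
t=1: [40, 40, 41, 41, 40, 41, 41, 41, 41, 41, 40, 41]
t=2: [1, 1, 2, 2, 1, 2, 2, 2, 2, 2, 1, 2]
t=3: [4, 4, 5, 5, 4, 5, 5, 5, 5, 5, 4, 5]
t=4: [13, 13, 14, 14, 13, 14, 14, 14, 14, 14, 13, 14]
t=5: [40, 40, 41, 41, 40, 41, 41, 41, 41, 41, 40, 41]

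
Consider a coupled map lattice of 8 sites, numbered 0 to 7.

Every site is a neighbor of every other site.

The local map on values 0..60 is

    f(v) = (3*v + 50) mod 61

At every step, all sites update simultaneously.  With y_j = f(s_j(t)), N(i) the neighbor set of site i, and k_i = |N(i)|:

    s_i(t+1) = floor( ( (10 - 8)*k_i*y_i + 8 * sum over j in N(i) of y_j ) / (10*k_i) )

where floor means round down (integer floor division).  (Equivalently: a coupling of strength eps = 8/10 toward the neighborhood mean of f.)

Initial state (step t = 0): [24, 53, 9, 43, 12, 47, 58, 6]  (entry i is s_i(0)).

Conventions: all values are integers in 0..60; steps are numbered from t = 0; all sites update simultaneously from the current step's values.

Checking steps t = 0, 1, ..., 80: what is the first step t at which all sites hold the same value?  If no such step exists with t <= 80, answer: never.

Answer: 6
Key observation: Synchronization is absorbing here: once all sites are equal they stay equal, and step 6 is the first all-equal step.

Derivation:
t=0: [24, 53, 9, 43, 12, 47, 58, 6]  (not all equal)
t=1: [20, 22, 21, 25, 22, 21, 24, 21]  (not all equal)
t=2: [40, 41, 40, 36, 41, 40, 36, 40]  (not all equal)
t=3: [45, 46, 45, 44, 46, 45, 44, 45]  (not all equal)
t=4: [15, 16, 15, 20, 16, 15, 20, 15]  (not all equal)
t=5: [38, 38, 38, 39, 38, 38, 39, 38]  (not all equal)
t=6: [42, 42, 42, 42, 42, 42, 42, 42]  (all equal)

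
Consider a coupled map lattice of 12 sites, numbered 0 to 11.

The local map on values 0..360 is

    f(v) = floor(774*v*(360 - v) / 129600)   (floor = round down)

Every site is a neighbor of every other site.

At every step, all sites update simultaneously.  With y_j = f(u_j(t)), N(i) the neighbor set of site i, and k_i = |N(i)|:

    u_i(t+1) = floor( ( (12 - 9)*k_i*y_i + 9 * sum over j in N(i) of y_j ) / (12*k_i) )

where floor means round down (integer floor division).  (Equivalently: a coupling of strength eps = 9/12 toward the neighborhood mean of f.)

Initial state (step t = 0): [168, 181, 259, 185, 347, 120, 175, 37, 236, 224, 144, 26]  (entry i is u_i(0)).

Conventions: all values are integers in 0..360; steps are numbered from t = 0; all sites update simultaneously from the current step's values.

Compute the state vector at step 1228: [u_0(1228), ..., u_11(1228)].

Answer: [192, 192, 192, 192, 192, 192, 192, 192, 192, 192, 192, 192]
Key observation: The state at step 4, [192, 192, 192, 192, 192, 192, 192, 192, 192, 192, 192, 192], reappears at step 5: the system is in a cycle of period 1 from step 4 on.  Therefore the state at step 1228 equals the state at step 4 + ((1228 - 4) mod 1) = 4, which is [192, 192, 192, 192, 192, 192, 192, 192, 192, 192, 192, 192].

Derivation:
t=0: [168, 181, 259, 185, 347, 120, 175, 37, 236, 224, 144, 26]
t=1: [156, 156, 150, 156, 126, 153, 156, 134, 153, 154, 155, 131]
t=2: [187, 187, 186, 187, 184, 187, 187, 185, 187, 187, 187, 185]
t=3: [193, 193, 193, 193, 193, 193, 193, 193, 193, 193, 193, 193]
t=4: [192, 192, 192, 192, 192, 192, 192, 192, 192, 192, 192, 192]
t=5: [192, 192, 192, 192, 192, 192, 192, 192, 192, 192, 192, 192]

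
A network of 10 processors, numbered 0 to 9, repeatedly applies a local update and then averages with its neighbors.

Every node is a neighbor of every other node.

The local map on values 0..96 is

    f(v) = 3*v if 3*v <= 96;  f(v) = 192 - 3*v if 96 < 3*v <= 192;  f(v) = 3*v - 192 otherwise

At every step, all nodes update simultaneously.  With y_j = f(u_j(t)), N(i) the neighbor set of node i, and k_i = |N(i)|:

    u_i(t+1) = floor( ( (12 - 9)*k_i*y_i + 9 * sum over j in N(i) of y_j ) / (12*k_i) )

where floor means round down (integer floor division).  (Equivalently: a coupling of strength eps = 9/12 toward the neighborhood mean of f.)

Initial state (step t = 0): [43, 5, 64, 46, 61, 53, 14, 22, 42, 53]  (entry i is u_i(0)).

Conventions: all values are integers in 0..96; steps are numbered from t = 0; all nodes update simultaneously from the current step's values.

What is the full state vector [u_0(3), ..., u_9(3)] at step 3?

Answer: [41, 43, 44, 42, 44, 43, 42, 41, 41, 43]

Derivation:
t=0: [43, 5, 64, 46, 61, 53, 14, 22, 42, 53]
t=1: [42, 34, 31, 40, 33, 37, 38, 42, 42, 37]
t=2: [76, 80, 81, 77, 81, 79, 78, 76, 76, 79]
t=3: [41, 43, 44, 42, 44, 43, 42, 41, 41, 43]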